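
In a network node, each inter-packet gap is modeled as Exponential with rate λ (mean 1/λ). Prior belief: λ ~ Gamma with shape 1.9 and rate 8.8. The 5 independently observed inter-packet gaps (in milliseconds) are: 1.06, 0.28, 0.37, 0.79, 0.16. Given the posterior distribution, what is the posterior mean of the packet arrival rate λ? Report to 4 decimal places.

With a Gamma(shape α, rate β) prior on the exponential rate λ, the posterior after n observations with total T = Σxᵢ is Gamma(α+n, β+T).
Sum of observations T = 2.66 milliseconds; n = 5.
Posterior: Gamma(1.9+5, 8.8+2.66) = Gamma(6.9, 11.46).
Posterior mean of λ = α/β = 6.9/11.46 = 0.6021.

0.6021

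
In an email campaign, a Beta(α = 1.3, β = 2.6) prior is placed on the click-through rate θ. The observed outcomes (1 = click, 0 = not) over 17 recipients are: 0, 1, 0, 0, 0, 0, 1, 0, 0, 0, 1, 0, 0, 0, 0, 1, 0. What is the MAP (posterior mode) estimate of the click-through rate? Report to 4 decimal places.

0.2275

The Beta prior is conjugate to a Binomial/Bernoulli likelihood; the update adds successes to α and failures to β.
Posterior: Beta(α+k, β+n−k) = Beta(1.3+4, 2.6+13) = Beta(5.3, 15.6).
Mode of Beta(a,b) for a,b>1 is (a−1)/(a+b−2) = 4.3/18.9 = 0.2275.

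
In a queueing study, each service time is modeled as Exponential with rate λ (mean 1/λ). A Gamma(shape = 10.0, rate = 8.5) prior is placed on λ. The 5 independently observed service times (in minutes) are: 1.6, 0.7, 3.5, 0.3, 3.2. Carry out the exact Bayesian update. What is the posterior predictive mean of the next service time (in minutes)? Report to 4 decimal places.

1.2714

With a Gamma(shape α, rate β) prior on the exponential rate λ, the posterior after n observations with total T = Σxᵢ is Gamma(α+n, β+T).
Sum of observations T = 9.3 minutes; n = 5.
Posterior: Gamma(10.0+5, 8.5+9.3) = Gamma(15.0, 17.8).
The predictive distribution for the next observation is Lomax; its mean is β/(α−1) = 17.8/14.0 = 1.2714.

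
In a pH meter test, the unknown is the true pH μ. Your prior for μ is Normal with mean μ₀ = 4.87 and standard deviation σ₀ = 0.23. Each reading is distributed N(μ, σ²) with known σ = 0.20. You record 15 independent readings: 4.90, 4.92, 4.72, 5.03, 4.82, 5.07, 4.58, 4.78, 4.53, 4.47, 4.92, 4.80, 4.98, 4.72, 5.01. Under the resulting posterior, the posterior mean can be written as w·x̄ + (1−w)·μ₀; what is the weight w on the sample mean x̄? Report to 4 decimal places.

0.9520

For Normal data with known variance σ², a Normal(μ₀, σ₀²) prior on μ is conjugate. Posterior precision = 1/σ₀² + n/σ²; posterior mean is the precision-weighted average of μ₀ and x̄.
σ₀² = 0.23² = 0.0529, σ² = 0.20² = 0.04. Prior precision 1/σ₀² = 1/0.0529; data precision n/σ² = 15/0.04.
w = (n/σ²)/(1/σ₀² + n/σ²) = n·σ₀²/(σ² + n·σ₀²) = 15·0.0529/(0.04 + 15·0.0529) = 0.7935/0.8335 = 0.9520.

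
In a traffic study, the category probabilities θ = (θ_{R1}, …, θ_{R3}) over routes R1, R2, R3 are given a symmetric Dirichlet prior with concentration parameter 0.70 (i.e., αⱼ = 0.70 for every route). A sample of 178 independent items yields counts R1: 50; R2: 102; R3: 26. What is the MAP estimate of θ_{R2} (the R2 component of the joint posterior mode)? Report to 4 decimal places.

0.5743

The Dirichlet prior is conjugate to the Multinomial likelihood: each posterior αⱼ = prior αⱼ + observed count nⱼ.
Posterior concentration: (50.70, 102.70, 26.70), total = 180.10.
Joint mode component: (α_{R2}−1)/(Σα−K) = 101.70/177.10 = 0.5743.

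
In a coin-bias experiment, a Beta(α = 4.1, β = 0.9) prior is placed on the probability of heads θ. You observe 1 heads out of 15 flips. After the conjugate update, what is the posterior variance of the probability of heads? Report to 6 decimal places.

0.009046

The Beta prior is conjugate to a Binomial/Bernoulli likelihood; the update adds successes to α and failures to β.
Posterior: Beta(α+k, β+n−k) = Beta(4.1+1, 0.9+14) = Beta(5.1, 14.9).
Var = αβ/((α+β)²(α+β+1)) = 5.1·14.9/(20.0²·21.0) = 0.009046.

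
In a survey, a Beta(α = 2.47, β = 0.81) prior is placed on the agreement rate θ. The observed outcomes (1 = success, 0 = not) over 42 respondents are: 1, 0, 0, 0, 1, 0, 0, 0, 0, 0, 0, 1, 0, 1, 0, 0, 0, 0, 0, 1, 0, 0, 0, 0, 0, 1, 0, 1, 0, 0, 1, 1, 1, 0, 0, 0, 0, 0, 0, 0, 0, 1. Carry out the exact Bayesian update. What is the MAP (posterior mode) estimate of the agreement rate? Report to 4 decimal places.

The Beta prior is conjugate to a Binomial/Bernoulli likelihood; the update adds successes to α and failures to β.
Posterior: Beta(α+k, β+n−k) = Beta(2.47+11, 0.81+31) = Beta(13.47, 31.81).
Mode of Beta(a,b) for a,b>1 is (a−1)/(a+b−2) = 12.47/43.28 = 0.2881.

0.2881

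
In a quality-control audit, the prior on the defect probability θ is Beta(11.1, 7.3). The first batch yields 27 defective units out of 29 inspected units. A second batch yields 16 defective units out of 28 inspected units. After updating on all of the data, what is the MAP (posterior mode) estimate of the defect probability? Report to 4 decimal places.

The Beta prior is conjugate to a Binomial/Bernoulli likelihood; the update adds successes to α and failures to β.
After batch 1: Beta(11.1+27, 7.3+2) = Beta(38.1, 9.3).
After batch 2: Beta(38.1+16, 9.3+12) = Beta(54.1, 21.3).
Mode of Beta(a,b) for a,b>1 is (a−1)/(a+b−2) = 53.1/73.4 = 0.7234.

0.7234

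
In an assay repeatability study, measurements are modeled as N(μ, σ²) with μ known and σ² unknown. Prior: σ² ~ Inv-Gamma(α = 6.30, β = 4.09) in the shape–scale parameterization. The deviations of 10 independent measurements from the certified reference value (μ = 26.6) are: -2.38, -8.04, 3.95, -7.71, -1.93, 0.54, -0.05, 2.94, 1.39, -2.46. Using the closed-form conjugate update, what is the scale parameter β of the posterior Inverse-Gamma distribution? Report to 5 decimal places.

With known mean μ and an Inverse-Gamma(α, β) prior on σ², the Normal likelihood is conjugate: posterior is Inv-Gamma(α + n/2, β + Σ(xᵢ−μ)²/2).
Σ(xᵢ−μ)² = (-2.38)² + (-8.04)² + (3.95)² + (-7.71)² + (-1.93)² + (0.54)² + (-0.05)² + (2.94)² + (1.39)² + (-2.46)² = 165.9989.
Posterior: Inv-Gamma(6.30 + 10/2, 4.09 + 165.9989/2) = Inv-Gamma(11.30, 87.08945).
Posterior β = 87.08945.

87.08945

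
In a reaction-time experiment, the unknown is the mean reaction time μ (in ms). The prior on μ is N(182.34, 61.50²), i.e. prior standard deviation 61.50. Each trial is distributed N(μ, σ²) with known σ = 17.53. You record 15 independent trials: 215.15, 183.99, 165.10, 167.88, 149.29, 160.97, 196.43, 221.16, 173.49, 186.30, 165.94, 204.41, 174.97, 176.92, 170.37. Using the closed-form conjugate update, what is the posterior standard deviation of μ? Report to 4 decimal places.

For Normal data with known variance σ², a Normal(μ₀, σ₀²) prior on μ is conjugate. Posterior precision = 1/σ₀² + n/σ²; posterior mean is the precision-weighted average of μ₀ and x̄.
σ₀² = 61.50² = 3782.25, σ² = 17.53² = 307.3009; σ² + n·σ₀² = 307.3009 + 15·3782.25 = 57041.0509.
Posterior precision = 1/σ₀² + n/σ² = 1/3782.25 + 15/307.3009 = (σ² + n·σ₀²)/(σ₀²σ²) = 57041.0509/(3782.25·307.3009); posterior variance σₙ² = σ₀²σ²/(σ² + n·σ₀²) = 3782.25·307.3009/57041.0509 = 20.376357.
Posterior SD = √σₙ² = √(3782.25·307.3009/57041.0509) = 4.5140.

4.5140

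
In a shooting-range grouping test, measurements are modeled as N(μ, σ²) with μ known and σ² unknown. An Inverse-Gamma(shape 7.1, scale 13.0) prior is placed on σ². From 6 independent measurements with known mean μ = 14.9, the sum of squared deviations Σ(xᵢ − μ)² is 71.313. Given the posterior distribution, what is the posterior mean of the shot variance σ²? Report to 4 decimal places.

5.3469

With known mean μ and an Inverse-Gamma(α, β) prior on σ², the Normal likelihood is conjugate: posterior is Inv-Gamma(α + n/2, β + Σ(xᵢ−μ)²/2).
Posterior: Inv-Gamma(7.1 + 6/2, 13.0 + 71.313/2) = Inv-Gamma(10.10, 48.6565).
E[σ²|data] = β/(α−1) = 48.6565/9.10 = 5.3469.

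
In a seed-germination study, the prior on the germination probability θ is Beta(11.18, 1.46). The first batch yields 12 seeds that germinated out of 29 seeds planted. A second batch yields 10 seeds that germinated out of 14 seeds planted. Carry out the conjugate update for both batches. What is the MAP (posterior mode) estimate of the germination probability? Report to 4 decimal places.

The Beta prior is conjugate to a Binomial/Bernoulli likelihood; the update adds successes to α and failures to β.
After batch 1: Beta(11.18+12, 1.46+17) = Beta(23.18, 18.46).
After batch 2: Beta(23.18+10, 18.46+4) = Beta(33.18, 22.46).
Mode of Beta(a,b) for a,b>1 is (a−1)/(a+b−2) = 32.18/53.64 = 0.5999.

0.5999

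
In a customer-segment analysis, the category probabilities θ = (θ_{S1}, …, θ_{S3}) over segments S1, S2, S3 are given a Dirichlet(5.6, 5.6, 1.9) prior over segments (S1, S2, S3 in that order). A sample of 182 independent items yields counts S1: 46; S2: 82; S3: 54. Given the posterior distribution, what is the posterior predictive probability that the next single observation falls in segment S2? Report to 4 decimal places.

The Dirichlet prior is conjugate to the Multinomial likelihood: each posterior αⱼ = prior αⱼ + observed count nⱼ.
Posterior concentration: (51.6, 87.6, 55.9), total = 195.1.
P(next = S2 | data) = α_{S2}/Σα = 0.4490.

0.4490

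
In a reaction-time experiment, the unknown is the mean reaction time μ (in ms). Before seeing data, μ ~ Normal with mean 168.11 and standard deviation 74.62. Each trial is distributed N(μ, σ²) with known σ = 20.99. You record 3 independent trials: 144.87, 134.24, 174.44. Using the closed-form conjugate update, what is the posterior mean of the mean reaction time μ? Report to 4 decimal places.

For Normal data with known variance σ², a Normal(μ₀, σ₀²) prior on μ is conjugate. Posterior precision = 1/σ₀² + n/σ²; posterior mean is the precision-weighted average of μ₀ and x̄.
Σxᵢ = 144.87 + 134.24 + 174.44 = 453.55, so n·x̄ = 453.55.
σ₀² = 74.62² = 5568.1444, σ² = 20.99² = 440.5801; σ² + n·σ₀² = 440.5801 + 3·5568.1444 = 17145.0133.
Posterior mean = (μ₀/σ₀² + n·x̄/σ²)/(1/σ₀² + n/σ²) = (σ²·μ₀ + σ₀²·n·x̄)/(σ² + n·σ₀²) = (440.5801·168.11 + 5568.1444·453.55)/17145.0133 = 2599497.813231/17145.0133 = 151.6183.

151.6183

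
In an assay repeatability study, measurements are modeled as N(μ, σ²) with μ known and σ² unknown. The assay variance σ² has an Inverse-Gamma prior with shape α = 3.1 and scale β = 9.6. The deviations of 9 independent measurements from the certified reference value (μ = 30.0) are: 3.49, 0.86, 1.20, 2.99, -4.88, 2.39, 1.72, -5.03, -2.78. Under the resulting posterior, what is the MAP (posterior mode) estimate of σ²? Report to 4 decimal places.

With known mean μ and an Inverse-Gamma(α, β) prior on σ², the Normal likelihood is conjugate: posterior is Inv-Gamma(α + n/2, β + Σ(xᵢ−μ)²/2).
Σ(xᵢ−μ)² = (3.49)² + (0.86)² + (1.20)² + (2.99)² + (-4.88)² + (2.39)² + (1.72)² + (-5.03)² + (-2.78)² = 88.8140.
Posterior: Inv-Gamma(3.1 + 9/2, 9.6 + 88.8140/2) = Inv-Gamma(7.60, 54.00700).
Mode = β/(α+1) = 54.00700/8.60 = 6.2799.

6.2799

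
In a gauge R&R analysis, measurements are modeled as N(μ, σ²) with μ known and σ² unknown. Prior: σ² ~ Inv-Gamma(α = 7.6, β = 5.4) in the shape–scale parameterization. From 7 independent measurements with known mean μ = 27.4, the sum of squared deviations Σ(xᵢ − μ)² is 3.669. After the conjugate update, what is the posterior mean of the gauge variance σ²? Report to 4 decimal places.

0.7163

With known mean μ and an Inverse-Gamma(α, β) prior on σ², the Normal likelihood is conjugate: posterior is Inv-Gamma(α + n/2, β + Σ(xᵢ−μ)²/2).
Posterior: Inv-Gamma(7.6 + 7/2, 5.4 + 3.669/2) = Inv-Gamma(11.10, 7.2345).
E[σ²|data] = β/(α−1) = 7.2345/10.10 = 0.7163.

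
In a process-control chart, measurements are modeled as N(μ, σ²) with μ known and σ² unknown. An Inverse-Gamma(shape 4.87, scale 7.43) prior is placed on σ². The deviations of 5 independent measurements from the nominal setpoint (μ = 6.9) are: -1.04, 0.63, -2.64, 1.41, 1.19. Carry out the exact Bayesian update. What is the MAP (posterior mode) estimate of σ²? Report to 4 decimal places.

With known mean μ and an Inverse-Gamma(α, β) prior on σ², the Normal likelihood is conjugate: posterior is Inv-Gamma(α + n/2, β + Σ(xᵢ−μ)²/2).
Σ(xᵢ−μ)² = (-1.04)² + (0.63)² + (-2.64)² + (1.41)² + (1.19)² = 11.8523.
Posterior: Inv-Gamma(4.87 + 5/2, 7.43 + 11.8523/2) = Inv-Gamma(7.37, 13.35615).
Mode = β/(α+1) = 13.35615/8.37 = 1.5957.

1.5957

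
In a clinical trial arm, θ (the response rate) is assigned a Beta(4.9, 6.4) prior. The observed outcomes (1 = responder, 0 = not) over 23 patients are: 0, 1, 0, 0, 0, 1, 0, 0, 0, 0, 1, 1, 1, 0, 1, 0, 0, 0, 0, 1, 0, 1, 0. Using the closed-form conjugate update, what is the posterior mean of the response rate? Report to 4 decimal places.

0.3761

The Beta prior is conjugate to a Binomial/Bernoulli likelihood; the update adds successes to α and failures to β.
Posterior: Beta(α+k, β+n−k) = Beta(4.9+8, 6.4+15) = Beta(12.9, 21.4).
Posterior mean = α/(α+β) = 12.9/34.3 = 0.3761.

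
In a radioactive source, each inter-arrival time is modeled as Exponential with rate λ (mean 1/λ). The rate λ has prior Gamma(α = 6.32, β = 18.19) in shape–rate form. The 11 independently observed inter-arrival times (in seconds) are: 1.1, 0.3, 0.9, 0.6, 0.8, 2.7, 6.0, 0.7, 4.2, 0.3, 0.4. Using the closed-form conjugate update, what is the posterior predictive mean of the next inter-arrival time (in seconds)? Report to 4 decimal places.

With a Gamma(shape α, rate β) prior on the exponential rate λ, the posterior after n observations with total T = Σxᵢ is Gamma(α+n, β+T).
Sum of observations T = 18.0 seconds; n = 11.
Posterior: Gamma(6.32+11, 18.19+18.0) = Gamma(17.32, 36.19).
The predictive distribution for the next observation is Lomax; its mean is β/(α−1) = 36.19/16.32 = 2.2175.

2.2175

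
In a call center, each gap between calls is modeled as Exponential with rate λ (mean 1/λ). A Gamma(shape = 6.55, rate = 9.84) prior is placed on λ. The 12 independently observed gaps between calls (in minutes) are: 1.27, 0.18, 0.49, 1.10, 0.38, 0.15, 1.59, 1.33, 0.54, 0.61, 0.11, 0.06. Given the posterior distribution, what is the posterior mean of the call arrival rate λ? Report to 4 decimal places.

1.0510

With a Gamma(shape α, rate β) prior on the exponential rate λ, the posterior after n observations with total T = Σxᵢ is Gamma(α+n, β+T).
Sum of observations T = 7.81 minutes; n = 12.
Posterior: Gamma(6.55+12, 9.84+7.81) = Gamma(18.55, 17.65).
Posterior mean of λ = α/β = 18.55/17.65 = 1.0510.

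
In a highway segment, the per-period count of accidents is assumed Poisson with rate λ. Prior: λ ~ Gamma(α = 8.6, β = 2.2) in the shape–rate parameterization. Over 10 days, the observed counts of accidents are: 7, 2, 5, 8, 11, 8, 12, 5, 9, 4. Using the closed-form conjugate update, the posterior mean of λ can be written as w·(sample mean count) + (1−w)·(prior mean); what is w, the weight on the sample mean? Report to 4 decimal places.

With a Gamma(shape α, rate β) prior, the Poisson likelihood is conjugate: the posterior is Gamma(α + ΣXᵢ, β + n).
Posterior mean = (α₀+S)/(β₀+n) = [n/(β₀+n)]·(S/n) + [β₀/(β₀+n)]·(α₀/β₀), so only n and β₀ enter the weight.
Weight on data w = n/(β₀+n) = 10/(2.2+10) = 10/12.2 = 0.8197.

0.8197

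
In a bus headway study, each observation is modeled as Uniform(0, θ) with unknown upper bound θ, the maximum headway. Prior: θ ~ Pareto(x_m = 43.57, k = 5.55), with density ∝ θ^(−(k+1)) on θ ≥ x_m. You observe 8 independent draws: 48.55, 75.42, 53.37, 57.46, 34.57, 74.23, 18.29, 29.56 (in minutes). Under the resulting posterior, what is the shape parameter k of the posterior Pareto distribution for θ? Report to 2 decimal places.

13.55

A Pareto(scale x_m, shape k) prior on the upper bound θ of Uniform(0, θ) is conjugate: posterior is Pareto(max(x_m, max xᵢ), k + n).
Sample maximum = 75.42; prior scale x_m = 43.57 → posterior scale = max = 75.42.
Posterior shape = 5.55 + 8 = 13.55.
Posterior shape k = 13.55.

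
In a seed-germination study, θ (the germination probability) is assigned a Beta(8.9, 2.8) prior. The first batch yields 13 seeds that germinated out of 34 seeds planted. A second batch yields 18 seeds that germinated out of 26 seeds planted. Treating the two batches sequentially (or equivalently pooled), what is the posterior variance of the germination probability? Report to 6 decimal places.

0.003395

The Beta prior is conjugate to a Binomial/Bernoulli likelihood; the update adds successes to α and failures to β.
After batch 1: Beta(8.9+13, 2.8+21) = Beta(21.9, 23.8).
After batch 2: Beta(21.9+18, 23.8+8) = Beta(39.9, 31.8).
Var = αβ/((α+β)²(α+β+1)) = 39.9·31.8/(71.7²·72.7) = 0.003395.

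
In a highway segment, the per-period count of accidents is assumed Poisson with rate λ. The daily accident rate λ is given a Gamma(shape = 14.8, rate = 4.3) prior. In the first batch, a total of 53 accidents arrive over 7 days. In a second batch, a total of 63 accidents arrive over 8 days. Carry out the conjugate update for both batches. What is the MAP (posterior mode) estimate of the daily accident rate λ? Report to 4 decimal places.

With a Gamma(shape α, rate β) prior, the Poisson likelihood is conjugate: the posterior is Gamma(α + ΣXᵢ, β + n).
After batch 1: Gamma(α+S, β+n) = Gamma(14.8+53, 4.3+7) = Gamma(67.8, 11.3).
After batch 2: Gamma(α+S, β+n) = Gamma(67.8+63, 11.3+8) = Gamma(130.8, 19.3).
Mode of Gamma(α,β) for α≥1 is (α−1)/β = 129.8/19.3 = 6.7254.

6.7254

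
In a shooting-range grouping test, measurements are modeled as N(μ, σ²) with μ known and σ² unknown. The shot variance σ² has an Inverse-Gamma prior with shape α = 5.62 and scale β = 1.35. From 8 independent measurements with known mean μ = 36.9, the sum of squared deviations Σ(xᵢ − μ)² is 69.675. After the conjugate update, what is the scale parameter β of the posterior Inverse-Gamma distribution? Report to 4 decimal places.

36.1875

With known mean μ and an Inverse-Gamma(α, β) prior on σ², the Normal likelihood is conjugate: posterior is Inv-Gamma(α + n/2, β + Σ(xᵢ−μ)²/2).
Posterior: Inv-Gamma(5.62 + 8/2, 1.35 + 69.675/2) = Inv-Gamma(9.62, 36.1875).
Posterior β = 36.1875.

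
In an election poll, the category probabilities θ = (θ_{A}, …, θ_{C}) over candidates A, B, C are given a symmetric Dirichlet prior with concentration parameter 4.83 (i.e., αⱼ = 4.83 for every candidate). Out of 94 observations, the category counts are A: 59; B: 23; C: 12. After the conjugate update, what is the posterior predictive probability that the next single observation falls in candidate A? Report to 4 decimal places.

0.5883

The Dirichlet prior is conjugate to the Multinomial likelihood: each posterior αⱼ = prior αⱼ + observed count nⱼ.
Posterior concentration: (63.83, 27.83, 16.83), total = 108.49.
P(next = A | data) = α_{A}/Σα = 0.5883.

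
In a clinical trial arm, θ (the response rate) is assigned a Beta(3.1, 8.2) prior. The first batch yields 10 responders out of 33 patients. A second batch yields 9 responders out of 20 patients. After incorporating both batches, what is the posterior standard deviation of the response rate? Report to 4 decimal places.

The Beta prior is conjugate to a Binomial/Bernoulli likelihood; the update adds successes to α and failures to β.
After batch 1: Beta(3.1+10, 8.2+23) = Beta(13.1, 31.2).
After batch 2: Beta(13.1+9, 31.2+11) = Beta(22.1, 42.2).
Var = αβ/((α+β)²(α+β+1)) = 22.1·42.2/(64.3²·65.3) = 0.00345438; SD = √0.00345438 = 0.0588.

0.0588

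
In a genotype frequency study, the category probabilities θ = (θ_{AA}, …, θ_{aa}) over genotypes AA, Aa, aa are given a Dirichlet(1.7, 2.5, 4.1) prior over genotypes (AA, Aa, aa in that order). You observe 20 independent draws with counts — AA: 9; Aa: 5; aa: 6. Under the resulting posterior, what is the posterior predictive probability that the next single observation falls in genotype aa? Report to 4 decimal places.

The Dirichlet prior is conjugate to the Multinomial likelihood: each posterior αⱼ = prior αⱼ + observed count nⱼ.
Posterior concentration: (10.7, 7.5, 10.1), total = 28.3.
P(next = aa | data) = α_{aa}/Σα = 0.3569.

0.3569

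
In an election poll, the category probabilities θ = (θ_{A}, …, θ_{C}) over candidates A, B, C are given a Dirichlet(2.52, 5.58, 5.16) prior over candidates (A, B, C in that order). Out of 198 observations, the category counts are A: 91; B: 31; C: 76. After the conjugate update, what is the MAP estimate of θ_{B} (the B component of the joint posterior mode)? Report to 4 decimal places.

0.1708

The Dirichlet prior is conjugate to the Multinomial likelihood: each posterior αⱼ = prior αⱼ + observed count nⱼ.
Posterior concentration: (93.52, 36.58, 81.16), total = 211.26.
Joint mode component: (α_{B}−1)/(Σα−K) = 35.58/208.26 = 0.1708.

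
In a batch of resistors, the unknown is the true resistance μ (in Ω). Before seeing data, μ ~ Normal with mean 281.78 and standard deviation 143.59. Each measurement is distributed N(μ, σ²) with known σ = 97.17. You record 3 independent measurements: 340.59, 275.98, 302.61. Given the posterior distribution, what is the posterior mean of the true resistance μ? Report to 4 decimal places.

303.1337

For Normal data with known variance σ², a Normal(μ₀, σ₀²) prior on μ is conjugate. Posterior precision = 1/σ₀² + n/σ²; posterior mean is the precision-weighted average of μ₀ and x̄.
Σxᵢ = 340.59 + 275.98 + 302.61 = 919.18, so n·x̄ = 919.18.
σ₀² = 143.59² = 20618.0881, σ² = 97.17² = 9442.0089; σ² + n·σ₀² = 9442.0089 + 3·20618.0881 = 71296.2732.
Posterior mean = (μ₀/σ₀² + n·x̄/σ²)/(1/σ₀² + n/σ²) = (σ²·μ₀ + σ₀²·n·x̄)/(σ² + n·σ₀²) = (9442.0089·281.78 + 20618.0881·919.18)/71296.2732 = 21612303.4876/71296.2732 = 303.1337.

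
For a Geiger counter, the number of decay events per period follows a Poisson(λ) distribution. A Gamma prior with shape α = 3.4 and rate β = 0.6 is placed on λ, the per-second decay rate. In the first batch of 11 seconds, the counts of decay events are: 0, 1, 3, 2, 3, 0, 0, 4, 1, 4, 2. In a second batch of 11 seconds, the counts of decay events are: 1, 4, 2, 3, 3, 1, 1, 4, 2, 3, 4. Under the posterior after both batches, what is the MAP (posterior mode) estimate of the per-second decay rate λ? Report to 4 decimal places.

2.2301

With a Gamma(shape α, rate β) prior, the Poisson likelihood is conjugate: the posterior is Gamma(α + ΣXᵢ, β + n).
Batch 1: sum of counts S = 20 over n = 11 seconds.
After batch 1: Gamma(α+S, β+n) = Gamma(3.4+20, 0.6+11) = Gamma(23.4, 11.6).
Batch 2: sum of counts S = 28 over n = 11 seconds.
After batch 2: Gamma(α+S, β+n) = Gamma(23.4+28, 11.6+11) = Gamma(51.4, 22.6).
Mode of Gamma(α,β) for α≥1 is (α−1)/β = 50.4/22.6 = 2.2301.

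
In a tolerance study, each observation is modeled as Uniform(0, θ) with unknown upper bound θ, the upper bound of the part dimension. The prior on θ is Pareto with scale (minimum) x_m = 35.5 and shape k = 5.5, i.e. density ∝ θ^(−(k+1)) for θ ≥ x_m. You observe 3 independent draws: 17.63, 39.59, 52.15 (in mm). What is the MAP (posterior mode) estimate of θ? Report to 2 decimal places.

A Pareto(scale x_m, shape k) prior on the upper bound θ of Uniform(0, θ) is conjugate: posterior is Pareto(max(x_m, max xᵢ), k + n).
Sample maximum = 52.15; prior scale x_m = 35.5 → posterior scale = max = 52.15.
Posterior shape = 5.5 + 3 = 8.5.
The Pareto density is decreasing on [x_m, ∞), so the mode is x_m = 52.15.

52.15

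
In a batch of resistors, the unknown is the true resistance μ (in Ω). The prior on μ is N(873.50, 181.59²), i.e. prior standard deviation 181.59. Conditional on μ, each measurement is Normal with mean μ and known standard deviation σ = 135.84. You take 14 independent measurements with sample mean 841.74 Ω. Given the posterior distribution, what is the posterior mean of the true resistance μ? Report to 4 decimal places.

For Normal data with known variance σ², a Normal(μ₀, σ₀²) prior on μ is conjugate. Posterior precision = 1/σ₀² + n/σ²; posterior mean is the precision-weighted average of μ₀ and x̄.
n·x̄ = 14·841.74 = 11784.36.
σ₀² = 181.59² = 32974.9281, σ² = 135.84² = 18452.5056; σ² + n·σ₀² = 18452.5056 + 14·32974.9281 = 480101.499.
Posterior mean = (μ₀/σ₀² + n·x̄/σ²)/(1/σ₀² + n/σ²) = (σ²·μ₀ + σ₀²·n·x̄)/(σ² + n·σ₀²) = (18452.5056·873.50 + 32974.9281·11784.36)/480101.499 = 404706687.346116/480101.499 = 842.9607.

842.9607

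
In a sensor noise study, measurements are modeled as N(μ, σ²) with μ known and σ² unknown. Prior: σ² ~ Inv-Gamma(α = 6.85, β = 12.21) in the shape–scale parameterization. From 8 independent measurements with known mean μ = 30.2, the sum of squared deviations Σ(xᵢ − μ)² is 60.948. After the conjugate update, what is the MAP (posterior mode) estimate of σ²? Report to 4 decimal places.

With known mean μ and an Inverse-Gamma(α, β) prior on σ², the Normal likelihood is conjugate: posterior is Inv-Gamma(α + n/2, β + Σ(xᵢ−μ)²/2).
Posterior: Inv-Gamma(6.85 + 8/2, 12.21 + 60.948/2) = Inv-Gamma(10.85, 42.6840).
Mode = β/(α+1) = 42.6840/11.85 = 3.6020.

3.6020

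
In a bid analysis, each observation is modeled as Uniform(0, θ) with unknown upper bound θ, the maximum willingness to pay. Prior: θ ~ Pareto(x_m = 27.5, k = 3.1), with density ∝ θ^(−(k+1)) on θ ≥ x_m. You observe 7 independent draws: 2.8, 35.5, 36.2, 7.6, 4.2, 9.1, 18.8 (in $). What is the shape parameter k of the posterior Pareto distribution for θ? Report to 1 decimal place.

10.1

A Pareto(scale x_m, shape k) prior on the upper bound θ of Uniform(0, θ) is conjugate: posterior is Pareto(max(x_m, max xᵢ), k + n).
Sample maximum = 36.2; prior scale x_m = 27.5 → posterior scale = max = 36.2.
Posterior shape = 3.1 + 7 = 10.1.
Posterior shape k = 10.1.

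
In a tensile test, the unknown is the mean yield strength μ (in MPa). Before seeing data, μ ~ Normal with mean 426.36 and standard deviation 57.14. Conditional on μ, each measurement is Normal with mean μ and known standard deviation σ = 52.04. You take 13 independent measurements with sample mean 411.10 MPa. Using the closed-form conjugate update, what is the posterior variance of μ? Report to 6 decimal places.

For Normal data with known variance σ², a Normal(μ₀, σ₀²) prior on μ is conjugate. Posterior precision = 1/σ₀² + n/σ²; posterior mean is the precision-weighted average of μ₀ and x̄.
σ₀² = 57.14² = 3264.9796, σ² = 52.04² = 2708.1616; σ² + n·σ₀² = 2708.1616 + 13·3264.9796 = 45152.8964.
Posterior precision = 1/σ₀² + n/σ² = 1/3264.9796 + 13/2708.1616 = (σ² + n·σ₀²)/(σ₀²σ²) = 45152.8964/(3264.9796·2708.1616); posterior variance σₙ² = σ₀²σ²/(σ² + n·σ₀²) = 3264.9796·2708.1616/45152.8964 = 195.825586.

195.825586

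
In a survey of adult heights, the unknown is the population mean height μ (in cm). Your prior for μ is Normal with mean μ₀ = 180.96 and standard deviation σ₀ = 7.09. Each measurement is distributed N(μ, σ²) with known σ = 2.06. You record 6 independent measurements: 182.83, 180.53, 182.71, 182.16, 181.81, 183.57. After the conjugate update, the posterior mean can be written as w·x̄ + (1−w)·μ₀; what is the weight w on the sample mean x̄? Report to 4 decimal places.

0.9861

For Normal data with known variance σ², a Normal(μ₀, σ₀²) prior on μ is conjugate. Posterior precision = 1/σ₀² + n/σ²; posterior mean is the precision-weighted average of μ₀ and x̄.
σ₀² = 7.09² = 50.2681, σ² = 2.06² = 4.2436. Prior precision 1/σ₀² = 1/50.2681; data precision n/σ² = 6/4.2436.
w = (n/σ²)/(1/σ₀² + n/σ²) = n·σ₀²/(σ² + n·σ₀²) = 6·50.2681/(4.2436 + 6·50.2681) = 301.6086/305.8522 = 0.9861.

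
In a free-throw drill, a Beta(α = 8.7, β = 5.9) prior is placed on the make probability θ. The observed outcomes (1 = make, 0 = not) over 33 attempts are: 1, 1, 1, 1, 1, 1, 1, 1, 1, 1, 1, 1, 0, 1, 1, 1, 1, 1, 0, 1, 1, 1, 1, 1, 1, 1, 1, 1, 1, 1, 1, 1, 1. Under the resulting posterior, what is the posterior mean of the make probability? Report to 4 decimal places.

The Beta prior is conjugate to a Binomial/Bernoulli likelihood; the update adds successes to α and failures to β.
Posterior: Beta(α+k, β+n−k) = Beta(8.7+31, 5.9+2) = Beta(39.7, 7.9).
Posterior mean = α/(α+β) = 39.7/47.6 = 0.8340.

0.8340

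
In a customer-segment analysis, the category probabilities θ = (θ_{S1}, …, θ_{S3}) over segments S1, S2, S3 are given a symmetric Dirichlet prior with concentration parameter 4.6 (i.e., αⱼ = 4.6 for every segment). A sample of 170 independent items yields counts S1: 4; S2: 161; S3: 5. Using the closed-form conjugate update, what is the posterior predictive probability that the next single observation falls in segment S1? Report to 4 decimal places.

0.0468

The Dirichlet prior is conjugate to the Multinomial likelihood: each posterior αⱼ = prior αⱼ + observed count nⱼ.
Posterior concentration: (8.6, 165.6, 9.6), total = 183.8.
P(next = S1 | data) = α_{S1}/Σα = 0.0468.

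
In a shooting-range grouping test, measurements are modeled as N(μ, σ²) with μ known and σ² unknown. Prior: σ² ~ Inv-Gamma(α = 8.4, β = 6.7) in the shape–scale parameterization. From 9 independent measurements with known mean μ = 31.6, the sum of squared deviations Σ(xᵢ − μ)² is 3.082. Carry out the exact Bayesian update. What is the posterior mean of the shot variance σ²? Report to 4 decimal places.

With known mean μ and an Inverse-Gamma(α, β) prior on σ², the Normal likelihood is conjugate: posterior is Inv-Gamma(α + n/2, β + Σ(xᵢ−μ)²/2).
Posterior: Inv-Gamma(8.4 + 9/2, 6.7 + 3.082/2) = Inv-Gamma(12.90, 8.2410).
E[σ²|data] = β/(α−1) = 8.2410/11.90 = 0.6925.

0.6925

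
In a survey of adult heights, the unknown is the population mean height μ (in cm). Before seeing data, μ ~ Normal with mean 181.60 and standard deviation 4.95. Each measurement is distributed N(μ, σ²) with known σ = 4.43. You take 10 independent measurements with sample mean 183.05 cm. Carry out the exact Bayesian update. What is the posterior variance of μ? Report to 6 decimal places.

1.816963

For Normal data with known variance σ², a Normal(μ₀, σ₀²) prior on μ is conjugate. Posterior precision = 1/σ₀² + n/σ²; posterior mean is the precision-weighted average of μ₀ and x̄.
σ₀² = 4.95² = 24.5025, σ² = 4.43² = 19.6249; σ² + n·σ₀² = 19.6249 + 10·24.5025 = 264.6499.
Posterior precision = 1/σ₀² + n/σ² = 1/24.5025 + 10/19.6249 = (σ² + n·σ₀²)/(σ₀²σ²) = 264.6499/(24.5025·19.6249); posterior variance σₙ² = σ₀²σ²/(σ² + n·σ₀²) = 24.5025·19.6249/264.6499 = 1.816963.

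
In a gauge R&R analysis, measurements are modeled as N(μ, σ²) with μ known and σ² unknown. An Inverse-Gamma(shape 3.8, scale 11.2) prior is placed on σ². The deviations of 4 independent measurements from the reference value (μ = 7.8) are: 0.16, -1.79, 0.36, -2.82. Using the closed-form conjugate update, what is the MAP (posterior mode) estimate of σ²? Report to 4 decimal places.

With known mean μ and an Inverse-Gamma(α, β) prior on σ², the Normal likelihood is conjugate: posterior is Inv-Gamma(α + n/2, β + Σ(xᵢ−μ)²/2).
Σ(xᵢ−μ)² = (0.16)² + (-1.79)² + (0.36)² + (-2.82)² = 11.3117.
Posterior: Inv-Gamma(3.8 + 4/2, 11.2 + 11.3117/2) = Inv-Gamma(5.80, 16.85585).
Mode = β/(α+1) = 16.85585/6.80 = 2.4788.

2.4788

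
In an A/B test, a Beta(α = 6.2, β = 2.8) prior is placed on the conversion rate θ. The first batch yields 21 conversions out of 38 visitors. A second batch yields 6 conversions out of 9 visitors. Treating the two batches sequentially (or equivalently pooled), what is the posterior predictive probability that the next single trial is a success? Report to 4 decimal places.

0.5929

The Beta prior is conjugate to a Binomial/Bernoulli likelihood; the update adds successes to α and failures to β.
After batch 1: Beta(6.2+21, 2.8+17) = Beta(27.2, 19.8).
After batch 2: Beta(27.2+6, 19.8+3) = Beta(33.2, 22.8).
For a single future Bernoulli trial, P(success | data) = α/(α+β) = 0.5929.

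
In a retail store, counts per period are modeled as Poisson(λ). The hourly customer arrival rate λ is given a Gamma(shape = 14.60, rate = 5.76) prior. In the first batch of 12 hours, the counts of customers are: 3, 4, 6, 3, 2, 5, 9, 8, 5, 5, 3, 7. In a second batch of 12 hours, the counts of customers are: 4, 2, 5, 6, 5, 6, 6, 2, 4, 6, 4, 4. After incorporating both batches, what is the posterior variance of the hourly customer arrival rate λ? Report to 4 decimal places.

0.1452

With a Gamma(shape α, rate β) prior, the Poisson likelihood is conjugate: the posterior is Gamma(α + ΣXᵢ, β + n).
Batch 1: sum of counts S = 60 over n = 12 hours.
After batch 1: Gamma(α+S, β+n) = Gamma(14.60+60, 5.76+12) = Gamma(74.60, 17.76).
Batch 2: sum of counts S = 54 over n = 12 hours.
After batch 2: Gamma(α+S, β+n) = Gamma(74.60+54, 17.76+12) = Gamma(128.60, 29.76).
Var = α/β² = 128.60/29.76² = 0.1452.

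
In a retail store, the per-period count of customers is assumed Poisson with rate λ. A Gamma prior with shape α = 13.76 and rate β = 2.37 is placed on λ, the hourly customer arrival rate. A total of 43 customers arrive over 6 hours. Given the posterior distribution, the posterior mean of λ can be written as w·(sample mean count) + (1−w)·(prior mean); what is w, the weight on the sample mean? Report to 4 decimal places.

0.7168

With a Gamma(shape α, rate β) prior, the Poisson likelihood is conjugate: the posterior is Gamma(α + ΣXᵢ, β + n).
Posterior mean = (α₀+S)/(β₀+n) = [n/(β₀+n)]·(S/n) + [β₀/(β₀+n)]·(α₀/β₀), so only n and β₀ enter the weight.
Weight on data w = n/(β₀+n) = 6/(2.37+6) = 6/8.37 = 0.7168.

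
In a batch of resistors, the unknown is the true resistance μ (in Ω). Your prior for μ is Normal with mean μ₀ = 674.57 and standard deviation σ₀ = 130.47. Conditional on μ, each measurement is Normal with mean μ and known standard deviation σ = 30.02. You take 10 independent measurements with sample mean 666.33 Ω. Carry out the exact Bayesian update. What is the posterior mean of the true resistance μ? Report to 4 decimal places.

666.3734

For Normal data with known variance σ², a Normal(μ₀, σ₀²) prior on μ is conjugate. Posterior precision = 1/σ₀² + n/σ²; posterior mean is the precision-weighted average of μ₀ and x̄.
n·x̄ = 10·666.33 = 6663.3.
σ₀² = 130.47² = 17022.4209, σ² = 30.02² = 901.2004; σ² + n·σ₀² = 901.2004 + 10·17022.4209 = 171125.4094.
Posterior mean = (μ₀/σ₀² + n·x̄/σ²)/(1/σ₀² + n/σ²) = (σ²·μ₀ + σ₀²·n·x̄)/(σ² + n·σ₀²) = (901.2004·674.57 + 17022.4209·6663.3)/171125.4094 = 114033419.936798/171125.4094 = 666.3734.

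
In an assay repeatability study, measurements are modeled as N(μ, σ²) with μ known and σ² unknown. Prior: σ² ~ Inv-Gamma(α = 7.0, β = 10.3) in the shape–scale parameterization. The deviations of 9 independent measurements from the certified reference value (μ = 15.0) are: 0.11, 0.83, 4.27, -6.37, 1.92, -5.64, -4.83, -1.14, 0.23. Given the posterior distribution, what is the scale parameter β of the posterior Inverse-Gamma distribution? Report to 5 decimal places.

70.14410

With known mean μ and an Inverse-Gamma(α, β) prior on σ², the Normal likelihood is conjugate: posterior is Inv-Gamma(α + n/2, β + Σ(xᵢ−μ)²/2).
Σ(xᵢ−μ)² = (0.11)² + (0.83)² + (4.27)² + (-6.37)² + (1.92)² + (-5.64)² + (-4.83)² + (-1.14)² + (0.23)² = 119.6882.
Posterior: Inv-Gamma(7.0 + 9/2, 10.3 + 119.6882/2) = Inv-Gamma(11.50, 70.14410).
Posterior β = 70.14410.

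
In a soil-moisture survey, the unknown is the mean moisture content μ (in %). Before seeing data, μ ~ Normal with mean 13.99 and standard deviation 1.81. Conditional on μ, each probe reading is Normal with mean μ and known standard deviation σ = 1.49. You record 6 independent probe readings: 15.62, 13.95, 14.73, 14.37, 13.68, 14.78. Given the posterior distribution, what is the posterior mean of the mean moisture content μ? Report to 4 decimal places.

For Normal data with known variance σ², a Normal(μ₀, σ₀²) prior on μ is conjugate. Posterior precision = 1/σ₀² + n/σ²; posterior mean is the precision-weighted average of μ₀ and x̄.
Σxᵢ = 15.62 + 13.95 + 14.73 + 14.37 + 13.68 + 14.78 = 87.13, so n·x̄ = 87.13.
σ₀² = 1.81² = 3.2761, σ² = 1.49² = 2.2201; σ² + n·σ₀² = 2.2201 + 6·3.2761 = 21.8767.
Posterior mean = (μ₀/σ₀² + n·x̄/σ²)/(1/σ₀² + n/σ²) = (σ²·μ₀ + σ₀²·n·x̄)/(σ² + n·σ₀²) = (2.2201·13.99 + 3.2761·87.13)/21.8767 = 316.505792/21.8767 = 14.4677.

14.4677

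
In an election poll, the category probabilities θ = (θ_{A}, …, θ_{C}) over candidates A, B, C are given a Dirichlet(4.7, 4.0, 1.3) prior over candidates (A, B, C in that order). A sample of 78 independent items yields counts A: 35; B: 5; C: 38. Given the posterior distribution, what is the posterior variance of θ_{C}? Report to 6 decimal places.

The Dirichlet prior is conjugate to the Multinomial likelihood: each posterior αⱼ = prior αⱼ + observed count nⱼ.
Posterior concentration: (39.7, 9.0, 39.3), total = 88.0.
Var[θ_j] = α_j(Σα−α_j)/((Σα)²(Σα+1)) = 39.3·48.7/(88.0²·89.0) = 0.002777.

0.002777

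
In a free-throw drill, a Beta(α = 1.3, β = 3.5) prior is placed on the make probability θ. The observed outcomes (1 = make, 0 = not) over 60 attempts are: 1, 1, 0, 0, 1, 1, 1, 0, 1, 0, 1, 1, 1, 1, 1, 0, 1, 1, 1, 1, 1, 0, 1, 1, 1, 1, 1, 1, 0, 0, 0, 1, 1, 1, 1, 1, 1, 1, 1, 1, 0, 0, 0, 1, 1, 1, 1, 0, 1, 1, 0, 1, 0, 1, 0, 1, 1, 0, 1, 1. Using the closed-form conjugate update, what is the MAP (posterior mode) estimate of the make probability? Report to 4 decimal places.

The Beta prior is conjugate to a Binomial/Bernoulli likelihood; the update adds successes to α and failures to β.
Posterior: Beta(α+k, β+n−k) = Beta(1.3+43, 3.5+17) = Beta(44.3, 20.5).
Mode of Beta(a,b) for a,b>1 is (a−1)/(a+b−2) = 43.3/62.8 = 0.6895.

0.6895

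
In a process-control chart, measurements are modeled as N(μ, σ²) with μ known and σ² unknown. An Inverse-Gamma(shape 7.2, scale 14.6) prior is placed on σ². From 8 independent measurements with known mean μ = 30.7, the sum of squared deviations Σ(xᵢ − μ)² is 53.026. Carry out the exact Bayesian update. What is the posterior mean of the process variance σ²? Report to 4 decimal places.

4.0307

With known mean μ and an Inverse-Gamma(α, β) prior on σ², the Normal likelihood is conjugate: posterior is Inv-Gamma(α + n/2, β + Σ(xᵢ−μ)²/2).
Posterior: Inv-Gamma(7.2 + 8/2, 14.6 + 53.026/2) = Inv-Gamma(11.20, 41.1130).
E[σ²|data] = β/(α−1) = 41.1130/10.20 = 4.0307.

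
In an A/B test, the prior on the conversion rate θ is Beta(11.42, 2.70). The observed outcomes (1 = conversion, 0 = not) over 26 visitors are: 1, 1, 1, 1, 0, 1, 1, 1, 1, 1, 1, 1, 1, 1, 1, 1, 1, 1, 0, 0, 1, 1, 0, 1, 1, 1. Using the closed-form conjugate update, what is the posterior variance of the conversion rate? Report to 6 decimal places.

0.003383

The Beta prior is conjugate to a Binomial/Bernoulli likelihood; the update adds successes to α and failures to β.
Posterior: Beta(α+k, β+n−k) = Beta(11.42+22, 2.70+4) = Beta(33.42, 6.70).
Var = αβ/((α+β)²(α+β+1)) = 33.42·6.70/(40.12²·41.12) = 0.003383.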